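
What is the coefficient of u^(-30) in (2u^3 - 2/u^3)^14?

General term: C(14,j)·(2u^3)^j·(-2/u^3)^(14-j), with u-exponent 3j − 3(14−j) = 6j − 42.
Set 6j − 42 = -30: j = 2.
C(14,2) = 91; 2^2 = 4; (-2)^12 = 4096.
Coefficient = 91 · 4 · 4096 = 1490944.

1490944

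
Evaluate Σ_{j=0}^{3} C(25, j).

2626

1 + 25 + 300 + 2300 = 2626.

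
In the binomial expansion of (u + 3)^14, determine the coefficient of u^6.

19702683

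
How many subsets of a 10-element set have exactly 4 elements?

210

Choose the 4 positions: C(10,4) = 210.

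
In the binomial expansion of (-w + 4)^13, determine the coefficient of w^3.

-299892736

The general term is C(13,j)·(-w)^j·(4)^(13-j); the w^3 term has j = 3.
C(13,3) = 286.
Coefficient = C(13,3) · (-1)^3 · 4^10 = 286 · (-1) · 1048576 = -299892736.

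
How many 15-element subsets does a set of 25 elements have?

3268760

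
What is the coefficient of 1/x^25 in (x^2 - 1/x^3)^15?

General term: C(15,j)·(x^2)^j·(-1/x^3)^(15-j), with x-exponent 2j − 3(15−j) = 5j − 45.
Set 5j − 45 = -25: j = 4.
C(15,4) = 1365; 1^4 = 1; (-1)^11 = -1.
Coefficient = 1365 · 1 · (-1) = -1365.

-1365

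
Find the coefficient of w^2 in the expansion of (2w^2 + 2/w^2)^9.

General term: C(9,j)·(2w^2)^j·(2/w^2)^(9-j), with w-exponent 2j − 2(9−j) = 4j − 18.
Set 4j − 18 = 2: j = 5.
C(9,5) = 126; 2^5 = 32; 2^4 = 16.
Coefficient = 126 · 32 · 16 = 64512.

64512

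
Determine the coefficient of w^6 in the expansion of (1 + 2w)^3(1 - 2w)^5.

128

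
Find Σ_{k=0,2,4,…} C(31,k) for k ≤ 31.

1073741824

Half of (1+1)^31 + (1−1)^31 gives the even-index sum: 2^30 = 1073741824.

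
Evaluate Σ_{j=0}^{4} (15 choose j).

1941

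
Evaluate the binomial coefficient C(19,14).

11628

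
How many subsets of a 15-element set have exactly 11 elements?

1365

Choose the 11 positions: C(15,11) = 1365.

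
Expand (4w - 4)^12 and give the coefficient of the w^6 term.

15502147584

The general term is C(12,j)·(4w)^j·(-4)^(12-j); the w^6 term has j = 6.
C(12,6) = 924.
Coefficient = C(12,6) · 4^6 · (-4)^6 = 924 · 4096 · 4096 = 15502147584.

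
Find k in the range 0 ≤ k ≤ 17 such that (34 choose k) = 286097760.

11

C(34,k) increases on 0 ≤ k ≤ 17. C(34,10) = 131128140 and C(34,11) = 286097760, so k = 11.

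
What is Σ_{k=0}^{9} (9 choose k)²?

48620

By Vandermonde's identity, Σ C(9,k)² = C(18,9) = 48620.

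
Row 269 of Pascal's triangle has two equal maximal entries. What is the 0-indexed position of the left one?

134

For odd n = 269, C(269,m) peaks at m = (n−1)/2 and (n+1)/2; the lesser is 134.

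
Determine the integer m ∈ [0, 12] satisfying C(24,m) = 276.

2

C(24,m) increases on 0 ≤ m ≤ 12. C(24,1) = 24 and C(24,2) = 276, so m = 2.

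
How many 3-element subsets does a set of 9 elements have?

84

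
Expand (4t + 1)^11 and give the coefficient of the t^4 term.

84480

The general term is C(11,j)·(4t)^j·(1)^(11-j); the t^4 term has j = 4.
C(11,4) = 330.
Coefficient = C(11,4) · 4^4 = 330 · 256 = 84480.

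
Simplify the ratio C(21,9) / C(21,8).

13/9

C(n,k+1)/C(n,k) = (n−k)/(k+1) = (21−8)/(8+1) = 13/9.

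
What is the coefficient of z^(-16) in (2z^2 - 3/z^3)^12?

51963120

General term: C(12,j)·(2z^2)^j·(-3/z^3)^(12-j), with z-exponent 2j − 3(12−j) = 5j − 36.
Set 5j − 36 = -16: j = 4.
C(12,4) = 495; 2^4 = 16; (-3)^8 = 6561.
Coefficient = 495 · 16 · 6561 = 51963120.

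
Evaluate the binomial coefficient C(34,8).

18156204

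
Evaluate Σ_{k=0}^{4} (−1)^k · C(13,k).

495

The partial alternating sum Σ_{k=0}^{4} (−1)^k C(13,k) = (−1)^4 C(12,4) = 495.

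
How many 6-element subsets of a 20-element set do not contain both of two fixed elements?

35700

All 6-subsets: C(20,6) = 38760. Those containing both fixed elements: C(18,4) = 3060.
38760 − 3060 = 35700.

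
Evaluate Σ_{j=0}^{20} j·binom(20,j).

Since j·C(20,j) = 20·C(19,j−1), the sum is 20·2^19 = 20·524288 = 10485760.

10485760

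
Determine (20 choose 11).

167960

C(20,11) = C(20,9) by symmetry.
C(20,9) = (20·19·18·17·16·15·14·13·12) / 9! = 60949324800 / 362880 = 167960.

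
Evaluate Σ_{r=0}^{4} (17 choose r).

1 + 17 + 136 + 680 + 2380 = 3214.

3214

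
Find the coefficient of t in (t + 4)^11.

The general term is C(11,j)·(t)^j·(4)^(11-j); the t^1 term has j = 1.
C(11,1) = 11.
Coefficient = C(11,1) · 4^10 = 11 · 1048576 = 11534336.

11534336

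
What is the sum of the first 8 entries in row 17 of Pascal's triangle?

41226

1 + 17 + 136 + 680 + 2380 + 6188 + 12376 + 19448 = 41226.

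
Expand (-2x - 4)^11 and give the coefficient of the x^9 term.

The general term is C(11,j)·(-2x)^j·(-4)^(11-j); the x^9 term has j = 9.
C(11,9) = 55.
Coefficient = C(11,9) · (-2)^9 · (-4)^2 = 55 · (-512) · 16 = -450560.

-450560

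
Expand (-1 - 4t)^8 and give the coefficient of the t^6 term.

114688

The general term is C(8,j)·(-1)^j·(-4t)^(8-j); the t^6 term has j = 2.
C(8,2) = 28.
Coefficient = C(8,2) · (-4)^6 = 28 · 4096 = 114688.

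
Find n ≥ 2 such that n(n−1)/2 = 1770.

n(n−1)/2 = 1770 ⇒ n(n−1) = 3540. Since 60·59 = 3540, n = 60.

60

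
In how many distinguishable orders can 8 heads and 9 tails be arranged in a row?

Choose positions for the heads: C(17,8) = 24310.

24310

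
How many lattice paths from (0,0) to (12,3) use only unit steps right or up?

455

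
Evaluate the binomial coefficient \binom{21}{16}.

20349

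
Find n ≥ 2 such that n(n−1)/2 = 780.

40

n(n−1)/2 = 780 ⇒ n(n−1) = 1560. Since 40·39 = 1560, n = 40.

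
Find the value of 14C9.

2002

C(14,9) = C(14,5) by symmetry.
C(14,5) = (14·13·12·11·10) / 5! = 240240 / 120 = 2002.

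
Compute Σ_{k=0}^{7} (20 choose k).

137980

1 + 20 + 190 + 1140 + 4845 + 15504 + 38760 + 77520 = 137980.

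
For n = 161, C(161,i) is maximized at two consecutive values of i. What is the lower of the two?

For odd n = 161, C(161,i) peaks at i = (n−1)/2 and (n+1)/2; the lower is 80.

80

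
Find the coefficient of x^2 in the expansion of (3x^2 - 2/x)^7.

15120

General term: C(7,j)·(3x^2)^j·(-2/x)^(7-j), with x-exponent 2j − 1(7−j) = 3j − 7.
Set 3j − 7 = 2: j = 3.
C(7,3) = 35; 3^3 = 27; (-2)^4 = 16.
Coefficient = 35 · 27 · 16 = 15120.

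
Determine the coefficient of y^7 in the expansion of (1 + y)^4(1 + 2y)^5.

592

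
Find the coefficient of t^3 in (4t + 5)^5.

16000

The general term is C(5,j)·(4t)^j·(5)^(5-j); the t^3 term has j = 3.
C(5,3) = 10.
Coefficient = C(5,3) · 4^3 · 5^2 = 10 · 64 · 25 = 16000.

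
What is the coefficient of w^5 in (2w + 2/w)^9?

18432

General term: C(9,j)·(2w)^j·(2/w)^(9-j), with w-exponent 1j − 1(9−j) = 2j − 9.
Set 2j − 9 = 5: j = 7.
C(9,7) = 36; 2^7 = 128; 2^2 = 4.
Coefficient = 36 · 128 · 4 = 18432.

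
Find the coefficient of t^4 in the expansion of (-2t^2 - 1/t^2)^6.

240

General term: C(6,j)·(-2t^2)^j·(-1/t^2)^(6-j), with t-exponent 2j − 2(6−j) = 4j − 12.
Set 4j − 12 = 4: j = 4.
C(6,4) = 15; (-2)^4 = 16; (-1)^2 = 1.
Coefficient = 15 · 16 · 1 = 240.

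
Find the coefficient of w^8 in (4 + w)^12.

126720

The general term is C(12,j)·(4)^j·(w)^(12-j); the w^8 term has j = 4.
C(12,4) = 495.
Coefficient = C(12,4) · 4^4 = 495 · 256 = 126720.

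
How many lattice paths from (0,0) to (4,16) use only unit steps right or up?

4845

Each path is a sequence of 20 steps with 4 rights: C(20,4) = 4845.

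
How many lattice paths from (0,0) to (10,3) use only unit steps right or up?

Each path is a sequence of 13 steps with 10 rights: C(13,10) = 286.

286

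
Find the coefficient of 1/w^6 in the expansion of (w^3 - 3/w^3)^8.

-13608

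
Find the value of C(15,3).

455

C(15,3) = (15·14·13) / 3! = 2730 / 6 = 455.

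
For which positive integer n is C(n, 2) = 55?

n(n−1)/2 = 55 ⇒ n(n−1) = 110. Since 11·10 = 110, n = 11.

11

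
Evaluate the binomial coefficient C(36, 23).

C(36,23) = C(36,13) by symmetry.
C(36,13) = (36·35·34·33·32·31·30·29·28·27·26·25·24) / 13! = 14389334903623680000 / 6227020800 = 2310789600.

2310789600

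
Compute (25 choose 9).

2042975

C(25,9) = (25·24·23·22·21·20·19·18·17) / 9! = 741354768000 / 362880 = 2042975.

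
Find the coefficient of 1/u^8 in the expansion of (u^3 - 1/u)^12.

General term: C(12,j)·(u^3)^j·(-1/u)^(12-j), with u-exponent 3j − 1(12−j) = 4j − 12.
Set 4j − 12 = -8: j = 1.
C(12,1) = 12; 1^1 = 1; (-1)^11 = -1.
Coefficient = 12 · 1 · (-1) = -12.

-12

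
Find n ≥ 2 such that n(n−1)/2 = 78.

n(n−1)/2 = 78 ⇒ n(n−1) = 156. Since 13·12 = 156, n = 13.

13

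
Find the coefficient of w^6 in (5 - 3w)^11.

1052493750

The general term is C(11,j)·(5)^j·(-3w)^(11-j); the w^6 term has j = 5.
C(11,5) = 462.
Coefficient = C(11,5) · 5^5 · (-3)^6 = 462 · 3125 · 729 = 1052493750.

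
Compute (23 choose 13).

1144066

C(23,13) = C(23,10) by symmetry.
C(23,10) = (23·22·21·20·19·18·17·16·15·14) / 10! = 4151586700800 / 3628800 = 1144066.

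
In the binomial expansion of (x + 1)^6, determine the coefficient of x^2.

15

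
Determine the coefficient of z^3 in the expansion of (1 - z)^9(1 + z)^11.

Coefficient of z^3 = Σ_{j} C(9,j)·(-1)^j·C(11,3-j)·1^(3-j) for j from 0 to 3.
= 165 + (-495) + 396 + (-84) = -18.

-18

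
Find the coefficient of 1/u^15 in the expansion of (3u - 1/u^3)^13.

General term: C(13,j)·(3u)^j·(-1/u^3)^(13-j), with u-exponent 1j − 3(13−j) = 4j − 39.
Set 4j − 39 = -15: j = 6.
C(13,6) = 1716; 3^6 = 729; (-1)^7 = -1.
Coefficient = 1716 · 729 · (-1) = -1250964.

-1250964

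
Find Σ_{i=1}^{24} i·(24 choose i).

201326592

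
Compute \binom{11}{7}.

330

C(11,7) = C(11,4) by symmetry.
C(11,4) = (11·10·9·8) / 4! = 7920 / 24 = 330.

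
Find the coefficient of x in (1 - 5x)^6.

-30

The general term is C(6,j)·(1)^j·(-5x)^(6-j); the x^1 term has j = 5.
C(6,5) = 6.
Coefficient = C(6,5) · (-5)^1 = 6 · (-5) = -30.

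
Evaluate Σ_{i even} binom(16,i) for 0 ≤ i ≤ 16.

Even-i terms of row 16 sum to 2^15 = 32768.

32768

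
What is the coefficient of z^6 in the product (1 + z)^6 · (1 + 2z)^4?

1289

Coefficient of z^6 = Σ_{j} C(6,j)·1^j·C(4,6-j)·2^(6-j) for j from 2 to 6.
= 240 + 640 + 360 + 48 + 1 = 1289.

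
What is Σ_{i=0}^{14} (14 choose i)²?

Σ C(14,i)² is the coefficient of x^14 in (1+x)^14(1+x)^14 = (1+x)^28, i.e. C(28,14) = 40116600.

40116600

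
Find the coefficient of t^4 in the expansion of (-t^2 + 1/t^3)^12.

General term: C(12,j)·(-t^2)^j·(1/t^3)^(12-j), with t-exponent 2j − 3(12−j) = 5j − 36.
Set 5j − 36 = 4: j = 8.
C(12,8) = 495; (-1)^8 = 1; 1^4 = 1.
Coefficient = 495 · 1 · 1 = 495.

495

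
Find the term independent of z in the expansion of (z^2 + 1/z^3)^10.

210

General term: C(10,j)·(z^2)^j·(1/z^3)^(10-j), with z-exponent 2j − 3(10−j) = 5j − 30.
Set 5j − 30 = 0: j = 6.
C(10,6) = 210; 1^6 = 1; 1^4 = 1.
Coefficient = 210 · 1 · 1 = 210.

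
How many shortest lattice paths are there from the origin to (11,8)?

Each path is a sequence of 19 steps with 11 rights: C(19,11) = 75582.

75582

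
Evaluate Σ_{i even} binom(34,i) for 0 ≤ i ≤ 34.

8589934592

Half of (1+1)^34 + (1−1)^34 gives the even-index sum: 2^33 = 8589934592.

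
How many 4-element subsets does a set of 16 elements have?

C(16,4) = (16·15·14·13) / 4! = 43680 / 24 = 1820.

1820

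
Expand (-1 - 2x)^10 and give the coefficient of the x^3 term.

The general term is C(10,j)·(-1)^j·(-2x)^(10-j); the x^3 term has j = 7.
C(10,7) = 120.
Coefficient = C(10,7) · (-1)^7 · (-2)^3 = 120 · (-1) · (-8) = 960.

960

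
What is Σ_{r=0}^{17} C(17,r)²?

2333606220

Σ C(17,r)² is the coefficient of x^17 in (1+x)^17(1+x)^17 = (1+x)^34, i.e. C(34,17) = 2333606220.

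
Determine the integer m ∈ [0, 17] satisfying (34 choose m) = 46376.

C(34,m) increases on 0 ≤ m ≤ 17. C(34,3) = 5984 and C(34,4) = 46376, so m = 4.

4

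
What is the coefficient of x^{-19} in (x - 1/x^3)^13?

General term: C(13,j)·(x)^j·(-1/x^3)^(13-j), with x-exponent 1j − 3(13−j) = 4j − 39.
Set 4j − 39 = -19: j = 5.
C(13,5) = 1287; 1^5 = 1; (-1)^8 = 1.
Coefficient = 1287 · 1 · 1 = 1287.

1287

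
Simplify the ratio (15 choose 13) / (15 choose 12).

3/13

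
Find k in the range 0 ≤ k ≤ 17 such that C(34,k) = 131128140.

10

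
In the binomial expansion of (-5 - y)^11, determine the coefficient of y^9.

-1375

The general term is C(11,j)·(-5)^j·(-y)^(11-j); the y^9 term has j = 2.
C(11,2) = 55.
Coefficient = C(11,2) · (-5)^2 · (-1)^9 = 55 · 25 · (-1) = -1375.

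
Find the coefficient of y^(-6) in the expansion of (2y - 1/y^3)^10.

General term: C(10,j)·(2y)^j·(-1/y^3)^(10-j), with y-exponent 1j − 3(10−j) = 4j − 30.
Set 4j − 30 = -6: j = 6.
C(10,6) = 210; 2^6 = 64; (-1)^4 = 1.
Coefficient = 210 · 64 · 1 = 13440.

13440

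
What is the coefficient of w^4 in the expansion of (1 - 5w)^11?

The general term is C(11,j)·(1)^j·(-5w)^(11-j); the w^4 term has j = 7.
C(11,7) = 330.
Coefficient = C(11,7) · (-5)^4 = 330 · 625 = 206250.

206250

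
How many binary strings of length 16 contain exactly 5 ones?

4368

Choose the 5 positions: C(16,5) = 4368.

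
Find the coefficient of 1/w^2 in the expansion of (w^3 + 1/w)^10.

45

General term: C(10,j)·(w^3)^j·(1/w)^(10-j), with w-exponent 3j − 1(10−j) = 4j − 10.
Set 4j − 10 = -2: j = 2.
C(10,2) = 45; 1^2 = 1; 1^8 = 1.
Coefficient = 45 · 1 · 1 = 45.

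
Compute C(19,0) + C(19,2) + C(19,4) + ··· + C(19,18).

262144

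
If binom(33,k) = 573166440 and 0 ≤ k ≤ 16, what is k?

13

C(33,k) increases on 0 ≤ k ≤ 16. C(33,12) = 354817320 and C(33,13) = 573166440, so k = 13.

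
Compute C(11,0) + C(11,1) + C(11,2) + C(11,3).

232

1 + 11 + 55 + 165 = 232.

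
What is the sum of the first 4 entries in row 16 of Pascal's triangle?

1 + 16 + 120 + 560 = 697.

697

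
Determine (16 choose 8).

12870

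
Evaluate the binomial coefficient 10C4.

C(10,4) = (10·9·8·7) / 4! = 5040 / 24 = 210.

210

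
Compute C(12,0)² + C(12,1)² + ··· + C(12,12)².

2704156

Σ C(12,k)² is the coefficient of x^12 in (1+x)^12(1+x)^12 = (1+x)^24, i.e. C(24,12) = 2704156.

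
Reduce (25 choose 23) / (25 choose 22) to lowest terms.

C(n,k+1)/C(n,k) = (n−k)/(k+1) = (25−22)/(22+1) = 3/23.

3/23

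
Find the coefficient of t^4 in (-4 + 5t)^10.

The general term is C(10,j)·(-4)^j·(5t)^(10-j); the t^4 term has j = 6.
C(10,6) = 210.
Coefficient = C(10,6) · (-4)^6 · 5^4 = 210 · 4096 · 625 = 537600000.

537600000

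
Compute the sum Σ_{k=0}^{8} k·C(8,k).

1024

Differentiating (1+x)^8 and setting x=1: Σ k·C(8,k) = 8·2^7 = 1024.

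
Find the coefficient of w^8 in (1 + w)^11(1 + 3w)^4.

Coefficient of w^8 = Σ_{j} C(11,j)·1^j·C(4,8-j)·3^(8-j) for j from 4 to 8.
= 26730 + 49896 + 24948 + 3960 + 165 = 105699.

105699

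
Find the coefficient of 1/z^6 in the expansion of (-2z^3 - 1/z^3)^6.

60

General term: C(6,j)·(-2z^3)^j·(-1/z^3)^(6-j), with z-exponent 3j − 3(6−j) = 6j − 18.
Set 6j − 18 = -6: j = 2.
C(6,2) = 15; (-2)^2 = 4; (-1)^4 = 1.
Coefficient = 15 · 4 · 1 = 60.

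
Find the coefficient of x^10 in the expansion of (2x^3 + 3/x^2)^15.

3602776320

General term: C(15,j)·(2x^3)^j·(3/x^2)^(15-j), with x-exponent 3j − 2(15−j) = 5j − 30.
Set 5j − 30 = 10: j = 8.
C(15,8) = 6435; 2^8 = 256; 3^7 = 2187.
Coefficient = 6435 · 256 · 2187 = 3602776320.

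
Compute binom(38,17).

C(38,17) = (38·37·36·35·34·33·32·31·30·29·28·27·26·25·24·23·22) / 17! = 10237090866494416404480000 / 355687428096000 = 28781143380.

28781143380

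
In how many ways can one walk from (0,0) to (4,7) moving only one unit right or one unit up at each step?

330

Each path is a sequence of 11 steps with 4 rights: C(11,4) = 330.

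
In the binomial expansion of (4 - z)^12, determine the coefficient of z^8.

126720

The general term is C(12,j)·(4)^j·(-z)^(12-j); the z^8 term has j = 4.
C(12,4) = 495.
Coefficient = C(12,4) · 4^4 = 495 · 256 = 126720.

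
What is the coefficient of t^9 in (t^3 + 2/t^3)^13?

General term: C(13,j)·(t^3)^j·(2/t^3)^(13-j), with t-exponent 3j − 3(13−j) = 6j − 39.
Set 6j − 39 = 9: j = 8.
C(13,8) = 1287; 1^8 = 1; 2^5 = 32.
Coefficient = 1287 · 1 · 32 = 41184.

41184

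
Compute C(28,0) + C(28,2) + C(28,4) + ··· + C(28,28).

134217728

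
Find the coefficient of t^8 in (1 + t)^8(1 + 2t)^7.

Coefficient of t^8 = Σ_{j} C(8,j)·1^j·C(7,8-j)·2^(8-j) for j from 1 to 8.
= 1024 + 12544 + 37632 + 39200 + 15680 + 2352 + 112 + 1 = 108545.

108545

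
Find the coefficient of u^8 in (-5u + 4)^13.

The general term is C(13,j)·(-5u)^j·(4)^(13-j); the u^8 term has j = 8.
C(13,8) = 1287.
Coefficient = C(13,8) · (-5)^8 · 4^5 = 1287 · 390625 · 1024 = 514800000000.

514800000000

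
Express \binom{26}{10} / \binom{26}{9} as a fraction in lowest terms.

17/10

C(n,k+1)/C(n,k) = (n−k)/(k+1) = (26−9)/(9+1) = 17/10.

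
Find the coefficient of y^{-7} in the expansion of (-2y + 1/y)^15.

General term: C(15,j)·(-2y)^j·(1/y)^(15-j), with y-exponent 1j − 1(15−j) = 2j − 15.
Set 2j − 15 = -7: j = 4.
C(15,4) = 1365; (-2)^4 = 16; 1^11 = 1.
Coefficient = 1365 · 16 · 1 = 21840.

21840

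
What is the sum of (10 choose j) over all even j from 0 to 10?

512

Half of (1+1)^10 + (1−1)^10 gives the even-index sum: 2^9 = 512.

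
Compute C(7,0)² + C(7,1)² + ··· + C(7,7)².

3432

By Vandermonde's identity, Σ C(7,j)² = C(14,7) = 3432.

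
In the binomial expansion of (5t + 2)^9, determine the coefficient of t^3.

672000

The general term is C(9,j)·(5t)^j·(2)^(9-j); the t^3 term has j = 3.
C(9,3) = 84.
Coefficient = C(9,3) · 5^3 · 2^6 = 84 · 125 · 64 = 672000.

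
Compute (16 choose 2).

C(16,2) = (16·15) / 2! = 240 / 2 = 120.

120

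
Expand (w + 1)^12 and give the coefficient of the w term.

The general term is C(12,j)·(w)^j·(1)^(12-j); the w^1 term has j = 1.
C(12,1) = 12.
Coefficient = C(12,1) = 12.

12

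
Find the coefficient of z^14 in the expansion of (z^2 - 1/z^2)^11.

55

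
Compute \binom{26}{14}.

C(26,14) = C(26,12) by symmetry.
C(26,12) = (26·25·24·23·22·21·20·19·18·17·16·15) / 12! = 4626053752320000 / 479001600 = 9657700.

9657700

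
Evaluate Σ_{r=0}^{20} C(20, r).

The entries of row 20 sum to 2^20 = 1048576.

1048576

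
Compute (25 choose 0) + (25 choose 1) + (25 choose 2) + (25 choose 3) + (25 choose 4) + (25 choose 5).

68406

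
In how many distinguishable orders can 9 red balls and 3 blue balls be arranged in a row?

220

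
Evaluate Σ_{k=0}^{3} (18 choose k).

1 + 18 + 153 + 816 = 988.

988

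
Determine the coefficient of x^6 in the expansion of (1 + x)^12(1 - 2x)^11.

Coefficient of x^6 = Σ_{j} C(12,j)·1^j·C(11,6-j)·(-2)^(6-j) for j from 0 to 6.
= 29568 + (-177408) + 348480 + (-290400) + 108900 + (-17424) + 924 = 2640.

2640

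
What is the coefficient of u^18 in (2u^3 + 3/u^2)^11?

1140480

General term: C(11,j)·(2u^3)^j·(3/u^2)^(11-j), with u-exponent 3j − 2(11−j) = 5j − 22.
Set 5j − 22 = 18: j = 8.
C(11,8) = 165; 2^8 = 256; 3^3 = 27.
Coefficient = 165 · 256 · 27 = 1140480.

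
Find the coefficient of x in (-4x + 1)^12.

The general term is C(12,j)·(-4x)^j·(1)^(12-j); the x^1 term has j = 1.
C(12,1) = 12.
Coefficient = C(12,1) · (-4)^1 = 12 · (-4) = -48.

-48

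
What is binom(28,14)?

C(28,14) = (28·27·26·25·24·23·22·21·20·19·18·17·16·15) / 14! = 3497296636753920000 / 87178291200 = 40116600.

40116600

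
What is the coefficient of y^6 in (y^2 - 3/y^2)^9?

General term: C(9,j)·(y^2)^j·(-3/y^2)^(9-j), with y-exponent 2j − 2(9−j) = 4j − 18.
Set 4j − 18 = 6: j = 6.
C(9,6) = 84; 1^6 = 1; (-3)^3 = -27.
Coefficient = 84 · 1 · (-27) = -2268.

-2268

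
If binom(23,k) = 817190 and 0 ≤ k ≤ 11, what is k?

9

C(23,k) increases on 0 ≤ k ≤ 11. C(23,8) = 490314 and C(23,9) = 817190, so k = 9.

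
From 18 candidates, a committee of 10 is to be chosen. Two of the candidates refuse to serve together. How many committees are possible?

30888

All 10-subsets: C(18,10) = 43758. Those containing both fixed elements: C(16,8) = 12870.
43758 − 12870 = 30888.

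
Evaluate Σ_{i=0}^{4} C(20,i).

6196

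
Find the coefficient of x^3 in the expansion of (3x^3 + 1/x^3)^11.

336798

General term: C(11,j)·(3x^3)^j·(1/x^3)^(11-j), with x-exponent 3j − 3(11−j) = 6j − 33.
Set 6j − 33 = 3: j = 6.
C(11,6) = 462; 3^6 = 729; 1^5 = 1.
Coefficient = 462 · 729 · 1 = 336798.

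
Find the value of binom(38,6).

2760681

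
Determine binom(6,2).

15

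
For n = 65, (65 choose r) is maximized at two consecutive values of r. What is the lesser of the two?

32

For odd n = 65, C(65,r) peaks at r = (n−1)/2 and (n+1)/2; the lesser is 32.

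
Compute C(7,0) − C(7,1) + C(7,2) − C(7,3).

The partial alternating sum Σ_{k=0}^{3} (−1)^k C(7,k) = (−1)^3 C(6,3) = -20.

-20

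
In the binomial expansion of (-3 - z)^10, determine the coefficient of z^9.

30

The general term is C(10,j)·(-3)^j·(-z)^(10-j); the z^9 term has j = 1.
C(10,1) = 10.
Coefficient = C(10,1) · (-3)^1 · (-1)^9 = 10 · (-3) · (-1) = 30.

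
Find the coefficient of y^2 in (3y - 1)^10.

405

The general term is C(10,j)·(3y)^j·(-1)^(10-j); the y^2 term has j = 2.
C(10,2) = 45.
Coefficient = C(10,2) · 3^2 = 45 · 9 = 405.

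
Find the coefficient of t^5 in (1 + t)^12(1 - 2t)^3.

-66

Coefficient of t^5 = Σ_{j} C(12,j)·1^j·C(3,5-j)·(-2)^(5-j) for j from 2 to 5.
= (-528) + 2640 + (-2970) + 792 = -66.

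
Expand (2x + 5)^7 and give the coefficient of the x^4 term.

70000

The general term is C(7,j)·(2x)^j·(5)^(7-j); the x^4 term has j = 4.
C(7,4) = 35.
Coefficient = C(7,4) · 2^4 · 5^3 = 35 · 16 · 125 = 70000.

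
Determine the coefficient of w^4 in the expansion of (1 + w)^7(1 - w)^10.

Coefficient of w^4 = Σ_{j} C(7,j)·1^j·C(10,4-j)·(-1)^(4-j) for j from 0 to 4.
= 210 + (-840) + 945 + (-350) + 35 = 0.

0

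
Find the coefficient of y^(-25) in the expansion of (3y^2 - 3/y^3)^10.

-590490

General term: C(10,j)·(3y^2)^j·(-3/y^3)^(10-j), with y-exponent 2j − 3(10−j) = 5j − 30.
Set 5j − 30 = -25: j = 1.
C(10,1) = 10; 3^1 = 3; (-3)^9 = -19683.
Coefficient = 10 · 3 · (-19683) = -590490.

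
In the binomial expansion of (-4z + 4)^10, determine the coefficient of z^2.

47185920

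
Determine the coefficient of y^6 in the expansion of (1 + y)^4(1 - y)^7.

Coefficient of y^6 = Σ_{j} C(4,j)·1^j·C(7,6-j)·(-1)^(6-j) for j from 0 to 4.
= 7 + (-84) + 210 + (-140) + 21 = 14.

14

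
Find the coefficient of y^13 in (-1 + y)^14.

The general term is C(14,j)·(-1)^j·(y)^(14-j); the y^13 term has j = 1.
C(14,1) = 14.
Coefficient = C(14,1) · (-1)^1 = 14 · (-1) = -14.

-14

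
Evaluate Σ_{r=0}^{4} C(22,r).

1 + 22 + 231 + 1540 + 7315 = 9109.

9109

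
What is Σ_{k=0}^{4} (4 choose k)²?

By Vandermonde's identity, Σ C(4,k)² = C(8,4) = 70.

70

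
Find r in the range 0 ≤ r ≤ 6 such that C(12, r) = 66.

C(12,r) increases on 0 ≤ r ≤ 6. C(12,1) = 12 and C(12,2) = 66, so r = 2.

2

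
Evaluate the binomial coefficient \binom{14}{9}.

2002

C(14,9) = C(14,5) by symmetry.
C(14,5) = (14·13·12·11·10) / 5! = 240240 / 120 = 2002.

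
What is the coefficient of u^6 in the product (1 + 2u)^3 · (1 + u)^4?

44

Coefficient of u^6 = Σ_{j} C(3,j)·2^j·C(4,6-j)·1^(6-j) for j from 2 to 3.
= 12 + 32 = 44.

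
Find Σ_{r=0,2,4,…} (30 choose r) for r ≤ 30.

Half of (1+1)^30 + (1−1)^30 gives the even-index sum: 2^29 = 536870912.

536870912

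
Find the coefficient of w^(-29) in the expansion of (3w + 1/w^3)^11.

33

General term: C(11,j)·(3w)^j·(1/w^3)^(11-j), with w-exponent 1j − 3(11−j) = 4j − 33.
Set 4j − 33 = -29: j = 1.
C(11,1) = 11; 3^1 = 3; 1^10 = 1.
Coefficient = 11 · 3 · 1 = 33.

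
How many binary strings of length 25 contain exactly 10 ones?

3268760

Choose the 10 positions: C(25,10) = 3268760.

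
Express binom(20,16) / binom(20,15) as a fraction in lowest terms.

5/16

C(n,k+1)/C(n,k) = (n−k)/(k+1) = (20−15)/(15+1) = 5/16.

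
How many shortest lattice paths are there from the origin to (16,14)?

Each path is a sequence of 30 steps with 16 rights: C(30,16) = 145422675.

145422675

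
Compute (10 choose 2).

45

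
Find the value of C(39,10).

C(39,10) = (39·38·37·36·35·34·33·32·31·30) / 10! = 2306992893004800 / 3628800 = 635745396.

635745396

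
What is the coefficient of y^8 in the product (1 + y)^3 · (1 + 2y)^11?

Coefficient of y^8 = Σ_{j} C(3,j)·1^j·C(11,8-j)·2^(8-j) for j from 0 to 3.
= 42240 + 126720 + 88704 + 14784 = 272448.

272448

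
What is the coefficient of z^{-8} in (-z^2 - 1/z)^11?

-11

General term: C(11,j)·(-z^2)^j·(-1/z)^(11-j), with z-exponent 2j − 1(11−j) = 3j − 11.
Set 3j − 11 = -8: j = 1.
C(11,1) = 11; (-1)^1 = -1; (-1)^10 = 1.
Coefficient = 11 · (-1) · 1 = -11.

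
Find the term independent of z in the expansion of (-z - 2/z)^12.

59136

General term: C(12,j)·(-z)^j·(-2/z)^(12-j), with z-exponent 1j − 1(12−j) = 2j − 12.
Set 2j − 12 = 0: j = 6.
C(12,6) = 924; (-1)^6 = 1; (-2)^6 = 64.
Coefficient = 924 · 1 · 64 = 59136.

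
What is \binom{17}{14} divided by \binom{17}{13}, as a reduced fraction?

2/7

C(n,k+1)/C(n,k) = (n−k)/(k+1) = (17−13)/(13+1) = 4/14 = 2/7.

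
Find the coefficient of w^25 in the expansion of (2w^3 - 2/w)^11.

112640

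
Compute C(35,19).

4059928950

C(35,19) = C(35,16) by symmetry.
C(35,16) = (35·34·33·32·31·30·29·28·27·26·25·24·23·22·21·20) / 16! = 84945040381058457600000 / 20922789888000 = 4059928950.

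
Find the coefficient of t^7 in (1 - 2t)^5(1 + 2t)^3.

Coefficient of t^7 = Σ_{j} C(5,j)·(-2)^j·C(3,7-j)·2^(7-j) for j from 4 to 5.
= 640 + (-384) = 256.

256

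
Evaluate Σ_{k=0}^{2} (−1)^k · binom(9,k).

The partial alternating sum Σ_{k=0}^{2} (−1)^k C(9,k) = (−1)^2 C(8,2) = 28.

28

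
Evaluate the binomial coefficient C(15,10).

C(15,10) = C(15,5) by symmetry.
C(15,5) = (15·14·13·12·11) / 5! = 360360 / 120 = 3003.

3003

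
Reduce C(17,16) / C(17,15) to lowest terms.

C(n,k+1)/C(n,k) = (n−k)/(k+1) = (17−15)/(15+1) = 2/16 = 1/8.

1/8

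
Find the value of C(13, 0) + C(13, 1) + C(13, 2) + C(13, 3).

378

1 + 13 + 78 + 286 = 378.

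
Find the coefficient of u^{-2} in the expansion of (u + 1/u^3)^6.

General term: C(6,j)·(u)^j·(1/u^3)^(6-j), with u-exponent 1j − 3(6−j) = 4j − 18.
Set 4j − 18 = -2: j = 4.
C(6,4) = 15; 1^4 = 1; 1^2 = 1.
Coefficient = 15 · 1 · 1 = 15.

15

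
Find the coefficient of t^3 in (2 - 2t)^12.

-901120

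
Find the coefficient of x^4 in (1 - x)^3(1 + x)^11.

Coefficient of x^4 = Σ_{j} C(3,j)·(-1)^j·C(11,4-j)·1^(4-j) for j from 0 to 3.
= 330 + (-495) + 165 + (-11) = -11.

-11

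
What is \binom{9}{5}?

126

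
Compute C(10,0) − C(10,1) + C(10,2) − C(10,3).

-84

The partial alternating sum Σ_{k=0}^{3} (−1)^k C(10,k) = (−1)^3 C(9,3) = -84.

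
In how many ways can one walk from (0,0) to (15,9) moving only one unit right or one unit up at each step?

Each path is a sequence of 24 steps with 15 rights: C(24,15) = 1307504.

1307504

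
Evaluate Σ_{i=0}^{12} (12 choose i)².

By Vandermonde's identity, Σ C(12,i)² = C(24,12) = 2704156.

2704156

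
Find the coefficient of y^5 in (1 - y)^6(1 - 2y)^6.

Coefficient of y^5 = Σ_{j} C(6,j)·(-1)^j·C(6,5-j)·(-2)^(5-j) for j from 0 to 5.
= (-192) + (-1440) + (-2400) + (-1200) + (-180) + (-6) = -5418.

-5418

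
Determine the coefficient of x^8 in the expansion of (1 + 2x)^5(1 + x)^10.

Coefficient of x^8 = Σ_{j} C(5,j)·2^j·C(10,8-j)·1^(8-j) for j from 0 to 5.
= 45 + 1200 + 8400 + 20160 + 16800 + 3840 = 50445.

50445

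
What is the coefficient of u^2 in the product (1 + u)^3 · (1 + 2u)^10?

243

Coefficient of u^2 = Σ_{j} C(3,j)·1^j·C(10,2-j)·2^(2-j) for j from 0 to 2.
= 180 + 60 + 3 = 243.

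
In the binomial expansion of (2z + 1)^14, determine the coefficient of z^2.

364

The general term is C(14,j)·(2z)^j·(1)^(14-j); the z^2 term has j = 2.
C(14,2) = 91.
Coefficient = C(14,2) · 2^2 = 91 · 4 = 364.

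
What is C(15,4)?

C(15,4) = (15·14·13·12) / 4! = 32760 / 24 = 1365.

1365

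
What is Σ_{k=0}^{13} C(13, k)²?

10400600

By Vandermonde's identity, Σ C(13,k)² = C(26,13) = 10400600.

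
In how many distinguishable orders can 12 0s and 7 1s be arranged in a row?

50388

Choose positions for the 0s: C(19,12) = 50388.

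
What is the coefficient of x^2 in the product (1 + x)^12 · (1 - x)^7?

3

Coefficient of x^2 = Σ_{j} C(12,j)·1^j·C(7,2-j)·(-1)^(2-j) for j from 0 to 2.
= 21 + (-84) + 66 = 3.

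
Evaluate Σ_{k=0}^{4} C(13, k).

1 + 13 + 78 + 286 + 715 = 1093.

1093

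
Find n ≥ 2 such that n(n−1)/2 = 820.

41

n(n−1)/2 = 820 ⇒ n(n−1) = 1640. Since 41·40 = 1640, n = 41.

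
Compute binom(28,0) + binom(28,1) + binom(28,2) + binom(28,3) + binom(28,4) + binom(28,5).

1 + 28 + 378 + 3276 + 20475 + 98280 = 122438.

122438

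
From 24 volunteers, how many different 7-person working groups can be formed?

346104

This is C(24,7) = 346104.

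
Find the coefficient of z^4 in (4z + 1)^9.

The general term is C(9,j)·(4z)^j·(1)^(9-j); the z^4 term has j = 4.
C(9,4) = 126.
Coefficient = C(9,4) · 4^4 = 126 · 256 = 32256.

32256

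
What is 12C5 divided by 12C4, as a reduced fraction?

8/5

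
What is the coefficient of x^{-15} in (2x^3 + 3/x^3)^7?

General term: C(7,j)·(2x^3)^j·(3/x^3)^(7-j), with x-exponent 3j − 3(7−j) = 6j − 21.
Set 6j − 21 = -15: j = 1.
C(7,1) = 7; 2^1 = 2; 3^6 = 729.
Coefficient = 7 · 2 · 729 = 10206.

10206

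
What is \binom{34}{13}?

927983760

C(34,13) = (34·33·32·31·30·29·28·27·26·25·24·23·22) / 13! = 5778574175582208000 / 6227020800 = 927983760.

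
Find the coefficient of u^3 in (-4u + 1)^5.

The general term is C(5,j)·(-4u)^j·(1)^(5-j); the u^3 term has j = 3.
C(5,3) = 10.
Coefficient = C(5,3) · (-4)^3 = 10 · (-64) = -640.

-640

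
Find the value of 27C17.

8436285

C(27,17) = C(27,10) by symmetry.
C(27,10) = (27·26·25·24·23·22·21·20·19·18) / 10! = 30613591008000 / 3628800 = 8436285.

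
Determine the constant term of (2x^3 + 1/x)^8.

General term: C(8,j)·(2x^3)^j·(1/x)^(8-j), with x-exponent 3j − 1(8−j) = 4j − 8.
Set 4j − 8 = 0: j = 2.
C(8,2) = 28; 2^2 = 4; 1^6 = 1.
Coefficient = 28 · 4 · 1 = 112.

112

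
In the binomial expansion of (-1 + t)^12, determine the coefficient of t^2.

66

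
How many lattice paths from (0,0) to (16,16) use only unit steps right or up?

601080390

Each path is a sequence of 32 steps with 16 rights: C(32,16) = 601080390.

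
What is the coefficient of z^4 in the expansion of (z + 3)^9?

The general term is C(9,j)·(z)^j·(3)^(9-j); the z^4 term has j = 4.
C(9,4) = 126.
Coefficient = C(9,4) · 3^5 = 126 · 243 = 30618.

30618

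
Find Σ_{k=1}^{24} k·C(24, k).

Differentiating (1+x)^24 and setting x=1: Σ k·C(24,k) = 24·2^23 = 201326592.

201326592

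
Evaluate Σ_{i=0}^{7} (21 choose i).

198440

1 + 21 + 210 + 1330 + 5985 + 20349 + 54264 + 116280 = 198440.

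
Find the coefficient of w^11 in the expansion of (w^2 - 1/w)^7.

-7

General term: C(7,j)·(w^2)^j·(-1/w)^(7-j), with w-exponent 2j − 1(7−j) = 3j − 7.
Set 3j − 7 = 11: j = 6.
C(7,6) = 7; 1^6 = 1; (-1)^1 = -1.
Coefficient = 7 · 1 · (-1) = -7.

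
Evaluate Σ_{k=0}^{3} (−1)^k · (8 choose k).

-35

The partial alternating sum Σ_{k=0}^{3} (−1)^k C(8,k) = (−1)^3 C(7,3) = -35.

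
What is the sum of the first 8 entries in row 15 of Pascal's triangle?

1 + 15 + 105 + 455 + 1365 + 3003 + 5005 + 6435 = 16384.

16384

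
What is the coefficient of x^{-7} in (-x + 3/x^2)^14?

-7505784

General term: C(14,j)·(-x)^j·(3/x^2)^(14-j), with x-exponent 1j − 2(14−j) = 3j − 28.
Set 3j − 28 = -7: j = 7.
C(14,7) = 3432; (-1)^7 = -1; 3^7 = 2187.
Coefficient = 3432 · (-1) · 2187 = -7505784.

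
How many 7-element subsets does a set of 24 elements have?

C(24,7) = (24·23·22·21·20·19·18) / 7! = 1744364160 / 5040 = 346104.

346104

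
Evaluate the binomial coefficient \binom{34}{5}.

C(34,5) = (34·33·32·31·30) / 5! = 33390720 / 120 = 278256.

278256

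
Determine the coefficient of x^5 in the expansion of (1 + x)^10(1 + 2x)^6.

19764

Coefficient of x^5 = Σ_{j} C(10,j)·1^j·C(6,5-j)·2^(5-j) for j from 0 to 5.
= 192 + 2400 + 7200 + 7200 + 2520 + 252 = 19764.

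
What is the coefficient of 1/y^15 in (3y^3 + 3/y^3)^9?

708588

General term: C(9,j)·(3y^3)^j·(3/y^3)^(9-j), with y-exponent 3j − 3(9−j) = 6j − 27.
Set 6j − 27 = -15: j = 2.
C(9,2) = 36; 3^2 = 9; 3^7 = 2187.
Coefficient = 36 · 9 · 2187 = 708588.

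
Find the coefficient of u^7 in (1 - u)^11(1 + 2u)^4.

198

Coefficient of u^7 = Σ_{j} C(11,j)·(-1)^j·C(4,7-j)·2^(7-j) for j from 3 to 7.
= (-2640) + 10560 + (-11088) + 3696 + (-330) = 198.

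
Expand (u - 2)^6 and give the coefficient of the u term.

The general term is C(6,j)·(u)^j·(-2)^(6-j); the u^1 term has j = 1.
C(6,1) = 6.
Coefficient = C(6,1) · (-2)^5 = 6 · (-32) = -192.

-192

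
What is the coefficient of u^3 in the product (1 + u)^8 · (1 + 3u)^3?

551

Coefficient of u^3 = Σ_{j} C(8,j)·1^j·C(3,3-j)·3^(3-j) for j from 0 to 3.
= 27 + 216 + 252 + 56 = 551.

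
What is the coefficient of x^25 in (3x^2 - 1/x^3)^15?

General term: C(15,j)·(3x^2)^j·(-1/x^3)^(15-j), with x-exponent 2j − 3(15−j) = 5j − 45.
Set 5j − 45 = 25: j = 14.
C(15,14) = 15; 3^14 = 4782969; (-1)^1 = -1.
Coefficient = 15 · 4782969 · (-1) = -71744535.

-71744535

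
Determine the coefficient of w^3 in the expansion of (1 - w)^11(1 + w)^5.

10

Coefficient of w^3 = Σ_{j} C(11,j)·(-1)^j·C(5,3-j)·1^(3-j) for j from 0 to 3.
= 10 + (-110) + 275 + (-165) = 10.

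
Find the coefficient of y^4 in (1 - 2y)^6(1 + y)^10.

110

Coefficient of y^4 = Σ_{j} C(6,j)·(-2)^j·C(10,4-j)·1^(4-j) for j from 0 to 4.
= 210 + (-1440) + 2700 + (-1600) + 240 = 110.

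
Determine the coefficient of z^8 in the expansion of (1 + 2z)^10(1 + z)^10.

Coefficient of z^8 = Σ_{j} C(10,j)·2^j·C(10,8-j)·1^(8-j) for j from 0 to 8.
= 45 + 2400 + 37800 + 241920 + 705600 + 967680 + 604800 + 153600 + 11520 = 2725365.

2725365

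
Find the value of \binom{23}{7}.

C(23,7) = (23·22·21·20·19·18·17) / 7! = 1235591280 / 5040 = 245157.

245157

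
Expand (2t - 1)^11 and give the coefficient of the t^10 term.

-11264

The general term is C(11,j)·(2t)^j·(-1)^(11-j); the t^10 term has j = 10.
C(11,10) = 11.
Coefficient = C(11,10) · 2^10 · (-1)^1 = 11 · 1024 · (-1) = -11264.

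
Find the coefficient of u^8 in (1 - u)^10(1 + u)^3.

63

Coefficient of u^8 = Σ_{j} C(10,j)·(-1)^j·C(3,8-j)·1^(8-j) for j from 5 to 8.
= (-252) + 630 + (-360) + 45 = 63.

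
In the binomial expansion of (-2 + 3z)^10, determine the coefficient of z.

-15360

The general term is C(10,j)·(-2)^j·(3z)^(10-j); the z^1 term has j = 9.
C(10,9) = 10.
Coefficient = C(10,9) · (-2)^9 · 3^1 = 10 · (-512) · 3 = -15360.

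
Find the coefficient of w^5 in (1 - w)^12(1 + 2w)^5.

Coefficient of w^5 = Σ_{j} C(12,j)·(-1)^j·C(5,5-j)·2^(5-j) for j from 0 to 5.
= 32 + (-960) + 5280 + (-8800) + 4950 + (-792) = -290.

-290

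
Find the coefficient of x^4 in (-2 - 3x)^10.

The general term is C(10,j)·(-2)^j·(-3x)^(10-j); the x^4 term has j = 6.
C(10,6) = 210.
Coefficient = C(10,6) · (-2)^6 · (-3)^4 = 210 · 64 · 81 = 1088640.

1088640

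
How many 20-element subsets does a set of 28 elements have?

3108105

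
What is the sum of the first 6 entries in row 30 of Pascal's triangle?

1 + 30 + 435 + 4060 + 27405 + 142506 = 174437.

174437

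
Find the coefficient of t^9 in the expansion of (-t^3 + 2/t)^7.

280

General term: C(7,j)·(-t^3)^j·(2/t)^(7-j), with t-exponent 3j − 1(7−j) = 4j − 7.
Set 4j − 7 = 9: j = 4.
C(7,4) = 35; (-1)^4 = 1; 2^3 = 8.
Coefficient = 35 · 1 · 8 = 280.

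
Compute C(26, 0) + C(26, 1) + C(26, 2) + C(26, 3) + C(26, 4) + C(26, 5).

83682

1 + 26 + 325 + 2600 + 14950 + 65780 = 83682.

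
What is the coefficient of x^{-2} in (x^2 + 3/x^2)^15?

General term: C(15,j)·(x^2)^j·(3/x^2)^(15-j), with x-exponent 2j − 2(15−j) = 4j − 30.
Set 4j − 30 = -2: j = 7.
C(15,7) = 6435; 1^7 = 1; 3^8 = 6561.
Coefficient = 6435 · 1 · 6561 = 42220035.

42220035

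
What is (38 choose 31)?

12620256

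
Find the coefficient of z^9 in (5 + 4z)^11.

360448000

The general term is C(11,j)·(5)^j·(4z)^(11-j); the z^9 term has j = 2.
C(11,2) = 55.
Coefficient = C(11,2) · 5^2 · 4^9 = 55 · 25 · 262144 = 360448000.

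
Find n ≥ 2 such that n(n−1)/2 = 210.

21

n(n−1)/2 = 210 ⇒ n(n−1) = 420. Since 21·20 = 420, n = 21.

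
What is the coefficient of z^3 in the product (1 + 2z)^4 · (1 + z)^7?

Coefficient of z^3 = Σ_{j} C(4,j)·2^j·C(7,3-j)·1^(3-j) for j from 0 to 3.
= 35 + 168 + 168 + 32 = 403.

403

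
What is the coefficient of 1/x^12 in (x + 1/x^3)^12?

924

General term: C(12,j)·(x)^j·(1/x^3)^(12-j), with x-exponent 1j − 3(12−j) = 4j − 36.
Set 4j − 36 = -12: j = 6.
C(12,6) = 924; 1^6 = 1; 1^6 = 1.
Coefficient = 924 · 1 · 1 = 924.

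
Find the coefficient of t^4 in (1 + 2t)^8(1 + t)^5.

4645

Coefficient of t^4 = Σ_{j} C(8,j)·2^j·C(5,4-j)·1^(4-j) for j from 0 to 4.
= 5 + 160 + 1120 + 2240 + 1120 = 4645.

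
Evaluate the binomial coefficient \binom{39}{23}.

37711260990

C(39,23) = C(39,16) by symmetry.
C(39,16) = (39·38·37·36·35·34·33·32·31·30·29·28·27·26·25·24) / 16! = 789024790105300869120000 / 20922789888000 = 37711260990.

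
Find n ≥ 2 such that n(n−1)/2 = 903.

n(n−1)/2 = 903 ⇒ n(n−1) = 1806. Since 43·42 = 1806, n = 43.

43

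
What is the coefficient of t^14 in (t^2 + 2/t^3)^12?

264

General term: C(12,j)·(t^2)^j·(2/t^3)^(12-j), with t-exponent 2j − 3(12−j) = 5j − 36.
Set 5j − 36 = 14: j = 10.
C(12,10) = 66; 1^10 = 1; 2^2 = 4.
Coefficient = 66 · 1 · 4 = 264.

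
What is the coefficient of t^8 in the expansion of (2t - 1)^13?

The general term is C(13,j)·(2t)^j·(-1)^(13-j); the t^8 term has j = 8.
C(13,8) = 1287.
Coefficient = C(13,8) · 2^8 · (-1)^5 = 1287 · 256 · (-1) = -329472.

-329472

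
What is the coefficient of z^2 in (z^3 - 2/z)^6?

General term: C(6,j)·(z^3)^j·(-2/z)^(6-j), with z-exponent 3j − 1(6−j) = 4j − 6.
Set 4j − 6 = 2: j = 2.
C(6,2) = 15; 1^2 = 1; (-2)^4 = 16.
Coefficient = 15 · 1 · 16 = 240.

240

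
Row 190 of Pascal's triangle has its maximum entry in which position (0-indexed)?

C(190,k) is maximized at k = 190/2 = 95.

95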